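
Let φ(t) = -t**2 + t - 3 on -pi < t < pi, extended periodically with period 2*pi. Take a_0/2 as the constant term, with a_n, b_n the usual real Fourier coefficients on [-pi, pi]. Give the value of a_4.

-1/4

a_4 = 1/pi ∫_{-pi}^{pi} φ(t) cos(4*t) dt.
Integrating by parts twice (tabular method), an antiderivative of (-t**2 + t - 3) cos(4*t) is -t**2*sin(4*t)/4 + t*sin(4*t)/4 - t*cos(4*t)/8 - 23*sin(4*t)/32 + cos(4*t)/16; evaluating from -pi to pi: ∫_{-pi}^{pi} (-t**2 + t - 3) cos(4*t) dt = (1/16 - pi/8) - (1/16 + pi/8) = -pi/4.
Hence a_4 = (1/pi)·(-pi/4) = -1/4.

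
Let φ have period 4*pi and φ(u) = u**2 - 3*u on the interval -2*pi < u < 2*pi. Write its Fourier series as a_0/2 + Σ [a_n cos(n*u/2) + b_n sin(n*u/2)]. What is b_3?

-4

b_3 = (1/(2*pi)) ∫_{-2*pi}^{2*pi} φ(u) sin(3*u/2) du.
Integrating by parts twice (tabular method), an antiderivative of (u**2 - 3*u) sin(3*u/2) is -2*u**2*cos(3*u/2)/3 + 8*u*sin(3*u/2)/9 + 2*u*cos(3*u/2) - 4*sin(3*u/2)/3 + 16*cos(3*u/2)/27; evaluating from -2*pi to 2*pi: ∫_{-2*pi}^{2*pi} (u**2 - 3*u) sin(3*u/2) du = (-4*pi - 16/27 + 8*pi**2/3) - (-16/27 + 4*pi + 8*pi**2/3) = -8*pi.
Hence b_3 = (1/(2*pi))·(-8*pi) = -4.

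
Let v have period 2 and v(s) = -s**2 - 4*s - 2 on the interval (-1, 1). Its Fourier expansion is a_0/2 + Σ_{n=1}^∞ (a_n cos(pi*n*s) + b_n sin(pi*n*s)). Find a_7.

a_7 = ∫_{-1}^{1} v(s) cos(7*pi*s) ds.
Integrating by parts twice (tabular method), an antiderivative of (-s**2 - 4*s - 2) cos(7*pi*s) is -s**2*sin(7*pi*s)/(7*pi) - 4*s*sin(7*pi*s)/(7*pi) - 2*s*cos(7*pi*s)/(49*pi**2) - 2*sin(7*pi*s)/(7*pi) + 2*sin(7*pi*s)/(343*pi**3) - 4*cos(7*pi*s)/(49*pi**2); evaluating from -1 to 1: ∫_{-1}^{1} (-s**2 - 4*s - 2) cos(7*pi*s) ds = (6/(49*pi**2)) - (2/(49*pi**2)) = 4/(49*pi**2).
Hence a_7 = 4/(49*pi**2).

4/(49*pi**2)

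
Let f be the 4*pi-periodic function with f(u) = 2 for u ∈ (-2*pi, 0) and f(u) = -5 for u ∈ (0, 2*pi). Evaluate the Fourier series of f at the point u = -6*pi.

u = -6*pi differs from u = 2*pi by -2 full period(s), and the series is 4*pi-periodic.
At u = 2*pi the one-sided limits are f(2*pi^-) = -5 and f(2*pi^+) = 2.
By Dirichlet's theorem the series converges to their average, [(-5) + (2)]/2 = -3/2.

-3/2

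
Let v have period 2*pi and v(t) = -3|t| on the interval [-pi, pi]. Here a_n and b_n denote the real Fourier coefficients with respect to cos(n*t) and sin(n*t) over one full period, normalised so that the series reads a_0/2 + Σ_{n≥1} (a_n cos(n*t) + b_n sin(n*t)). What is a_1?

a_1 = 1/pi ∫_{-pi}^{pi} v(t) cos(t) dt.
v is even and cos(t) is even, so the integrand is even and a_1 = 2/pi ∫_0^{pi} v(t) cos(t) dt.
Integrating by parts (boundary term plus one more integral), an antiderivative of (-3*t) cos(t) is -3*t*sin(t) - 3*cos(t); evaluating from 0 to pi: ∫_{0}^{pi} (-3*t) cos(t) dt = (3) - (-3) = 6.
Hence a_1 = (2/pi)·(6) = 12/pi.

12/pi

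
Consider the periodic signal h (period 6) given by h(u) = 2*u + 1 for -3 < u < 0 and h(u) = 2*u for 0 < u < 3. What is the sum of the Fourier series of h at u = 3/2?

h is continuous at u = 3/2 with value 3, so the series converges to 3 there.

3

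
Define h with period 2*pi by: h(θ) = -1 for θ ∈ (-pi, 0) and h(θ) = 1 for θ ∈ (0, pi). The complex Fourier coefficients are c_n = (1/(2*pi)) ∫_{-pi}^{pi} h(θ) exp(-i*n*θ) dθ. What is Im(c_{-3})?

2/(3*pi)

Since h is real-valued, Im(c_{-3}) = -(1/(2*pi)) ∫_{-pi}^{pi} h(θ) sin(-3*θ) dθ = b_{3}/2.
h is odd and sin(-3*θ) is odd, so the integrand is even: ∫_{-pi}^{pi} h(θ) sin(-3*θ) dθ = 2∫_0^{pi} h(θ) sin(-3*θ) dθ.
Directly, an antiderivative of (1) sin(-3*θ) is cos(3*θ)/3; evaluating from 0 to pi: ∫_{0}^{pi} (1) sin(-3*θ) dθ = (-1/3) - (1/3) = -2/3.
So ∫_{-pi}^{pi} h(θ) sin(-3*θ) dθ = -4/3.
Hence Im(c_{-3}) = (-1/(2*pi))·(-4/3) = 2/(3*pi).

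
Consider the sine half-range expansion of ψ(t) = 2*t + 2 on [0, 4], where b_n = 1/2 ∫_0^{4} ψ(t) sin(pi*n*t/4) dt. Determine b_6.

-8/(3*pi)

b_6 = 1/2 ∫_0^{4} (2*t + 2) sin(3*pi*t/2) dt.
Integrating by parts (boundary term plus one more integral), an antiderivative of (2*t + 2) sin(3*pi*t/2) is -4*t*cos(3*pi*t/2)/(3*pi) + 8*sin(3*pi*t/2)/(9*pi**2) - 4*cos(3*pi*t/2)/(3*pi); evaluating from 0 to 4: ∫_{0}^{4} (2*t + 2) sin(3*pi*t/2) dt = (-20/(3*pi)) - (-4/(3*pi)) = -16/(3*pi).
Hence b_6 = (1/2)·(-16/(3*pi)) = -8/(3*pi).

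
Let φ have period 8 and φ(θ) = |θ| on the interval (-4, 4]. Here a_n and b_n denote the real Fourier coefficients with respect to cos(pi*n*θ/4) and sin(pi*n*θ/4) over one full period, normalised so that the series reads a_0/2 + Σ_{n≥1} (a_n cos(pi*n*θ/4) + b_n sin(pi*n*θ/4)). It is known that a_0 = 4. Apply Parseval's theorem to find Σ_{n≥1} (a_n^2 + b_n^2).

8/3

Parseval: a_0^2/2 + Σ_{n≥1} (a_n^2+b_n^2) = 1/4 ∫_{-4}^{4} φ(θ)^2 dθ = 32/3.
Subtract a_0^2/2 = 8: Σ (a_n^2+b_n^2) = 8/3.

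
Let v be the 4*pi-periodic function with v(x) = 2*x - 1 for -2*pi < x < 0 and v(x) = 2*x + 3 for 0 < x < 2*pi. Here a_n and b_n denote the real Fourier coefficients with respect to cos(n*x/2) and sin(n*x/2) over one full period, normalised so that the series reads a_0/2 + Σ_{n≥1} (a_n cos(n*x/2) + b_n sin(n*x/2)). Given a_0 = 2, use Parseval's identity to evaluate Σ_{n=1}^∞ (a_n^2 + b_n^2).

8 + 16*pi + 32*pi**2/3

Parseval: a_0^2/2 + Σ_{n≥1} (a_n^2+b_n^2) = (1/(2*pi)) ∫_{-2*pi}^{2*pi} v(x)^2 dx = 10 + 16*pi + 32*pi**2/3.
Subtract a_0^2/2 = 2: Σ (a_n^2+b_n^2) = 8 + 16*pi + 32*pi**2/3.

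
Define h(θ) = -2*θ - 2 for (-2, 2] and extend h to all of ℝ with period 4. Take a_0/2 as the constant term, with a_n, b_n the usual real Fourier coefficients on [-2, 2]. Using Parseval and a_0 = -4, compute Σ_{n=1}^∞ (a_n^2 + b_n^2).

32/3

Parseval: a_0^2/2 + Σ_{n≥1} (a_n^2+b_n^2) = 1/2 ∫_{-2}^{2} h(θ)^2 dθ = 56/3.
Subtract a_0^2/2 = 8: Σ (a_n^2+b_n^2) = 32/3.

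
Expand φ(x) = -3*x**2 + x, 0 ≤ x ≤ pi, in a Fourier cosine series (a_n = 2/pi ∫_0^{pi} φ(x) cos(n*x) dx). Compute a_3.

4*(-1 + 3*pi)/(9*pi)

a_3 = 2/pi ∫_0^{pi} (-3*x**2 + x) cos(3*x) dx.
Integrating by parts twice (tabular method), an antiderivative of (-3*x**2 + x) cos(3*x) is -x**2*sin(3*x) + x*sin(3*x)/3 - 2*x*cos(3*x)/3 + 2*sin(3*x)/9 + cos(3*x)/9; evaluating from 0 to pi: ∫_{0}^{pi} (-3*x**2 + x) cos(3*x) dx = (-1/9 + 2*pi/3) - (1/9) = -2/9 + 2*pi/3.
Hence a_3 = (2/pi)·(-2/9 + 2*pi/3) = 4*(-1 + 3*pi)/(9*pi).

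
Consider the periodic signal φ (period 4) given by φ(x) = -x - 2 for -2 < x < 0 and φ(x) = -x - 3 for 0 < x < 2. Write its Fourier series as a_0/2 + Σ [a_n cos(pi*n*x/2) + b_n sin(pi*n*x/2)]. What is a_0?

a_0 = 1/2 ∫_{-2}^{2} φ(x) dx = 1/2 · (-10) = -5.

-5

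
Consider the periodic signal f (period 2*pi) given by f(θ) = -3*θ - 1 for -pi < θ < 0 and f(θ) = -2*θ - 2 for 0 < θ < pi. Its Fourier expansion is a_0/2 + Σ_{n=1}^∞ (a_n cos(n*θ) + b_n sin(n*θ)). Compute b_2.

5/2

b_2 = 1/pi ∫_{-pi}^{pi} f(θ) sin(2*θ) dθ.
Split the integral at the breakpoints.
Integrating by parts (boundary term plus one more integral), an antiderivative of (-3*θ - 1) sin(2*θ) is 3*θ*cos(2*θ)/2 - 3*sin(2*θ)/4 + cos(2*θ)/2; evaluating from -pi to 0: ∫_{-pi}^{0} (-3*θ - 1) sin(2*θ) dθ = (1/2) - (1/2 - 3*pi/2) = 3*pi/2.
Integrating by parts (boundary term plus one more integral), an antiderivative of (-2*θ - 2) sin(2*θ) is θ*cos(2*θ) - sin(2*θ)/2 + cos(2*θ); evaluating from 0 to pi: ∫_{0}^{pi} (-2*θ - 2) sin(2*θ) dθ = (1 + pi) - (1) = pi.
Summing the pieces and multiplying by (1/pi) gives b_2 = 5/2.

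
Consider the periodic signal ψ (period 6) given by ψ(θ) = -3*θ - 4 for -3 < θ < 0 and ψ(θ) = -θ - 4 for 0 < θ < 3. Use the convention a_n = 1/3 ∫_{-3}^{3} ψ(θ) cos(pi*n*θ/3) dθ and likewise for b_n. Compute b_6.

2/pi

b_6 = 1/3 ∫_{-3}^{3} ψ(θ) sin(2*pi*θ) dθ.
Split the integral at the breakpoints.
Integrating by parts (boundary term plus one more integral), an antiderivative of (-3*θ - 4) sin(2*pi*θ) is 3*θ*cos(2*pi*θ)/(2*pi) - 3*sin(2*pi*θ)/(4*pi**2) + 2*cos(2*pi*θ)/pi; evaluating from -3 to 0: ∫_{-3}^{0} (-3*θ - 4) sin(2*pi*θ) dθ = (2/pi) - (-5/(2*pi)) = 9/(2*pi).
Integrating by parts (boundary term plus one more integral), an antiderivative of (-θ - 4) sin(2*pi*θ) is θ*cos(2*pi*θ)/(2*pi) - sin(2*pi*θ)/(4*pi**2) + 2*cos(2*pi*θ)/pi; evaluating from 0 to 3: ∫_{0}^{3} (-θ - 4) sin(2*pi*θ) dθ = (7/(2*pi)) - (2/pi) = 3/(2*pi).
Summing the pieces and multiplying by (1/3) gives b_6 = 2/pi.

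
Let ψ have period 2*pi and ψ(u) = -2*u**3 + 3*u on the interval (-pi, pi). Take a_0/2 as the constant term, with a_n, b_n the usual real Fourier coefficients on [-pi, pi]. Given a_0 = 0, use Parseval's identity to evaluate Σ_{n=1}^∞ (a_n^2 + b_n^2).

2*pi**2*(-84*pi**2 + 105 + 20*pi**4)/35

Parseval: a_0^2/2 + Σ_{n≥1} (a_n^2+b_n^2) = 1/pi ∫_{-pi}^{pi} ψ(u)^2 du = 2*pi**2*(-84*pi**2 + 105 + 20*pi**4)/35.
Subtract a_0^2/2 = 0: Σ (a_n^2+b_n^2) = 2*pi**2*(-84*pi**2 + 105 + 20*pi**4)/35.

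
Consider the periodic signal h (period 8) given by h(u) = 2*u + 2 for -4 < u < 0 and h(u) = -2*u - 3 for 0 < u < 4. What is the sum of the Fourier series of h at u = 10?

-7

u = 10 differs from u = 2 by 1 full period(s), and the series is 8-periodic.
h is continuous at u = 2 with value -7, so the series converges to -7 there.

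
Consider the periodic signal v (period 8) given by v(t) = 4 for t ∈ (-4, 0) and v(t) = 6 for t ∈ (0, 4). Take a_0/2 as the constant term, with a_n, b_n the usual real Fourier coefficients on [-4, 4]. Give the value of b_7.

4/(7*pi)

b_7 = 1/4 ∫_{-4}^{4} v(t) sin(7*pi*t/4) dt.
Split the integral at the breakpoints.
Directly, an antiderivative of (4) sin(7*pi*t/4) is -16*cos(7*pi*t/4)/(7*pi); evaluating from -4 to 0: ∫_{-4}^{0} (4) sin(7*pi*t/4) dt = (-16/(7*pi)) - (16/(7*pi)) = -32/(7*pi).
Directly, an antiderivative of (6) sin(7*pi*t/4) is -24*cos(7*pi*t/4)/(7*pi); evaluating from 0 to 4: ∫_{0}^{4} (6) sin(7*pi*t/4) dt = (24/(7*pi)) - (-24/(7*pi)) = 48/(7*pi).
Summing the pieces and multiplying by (1/4) gives b_7 = 4/(7*pi).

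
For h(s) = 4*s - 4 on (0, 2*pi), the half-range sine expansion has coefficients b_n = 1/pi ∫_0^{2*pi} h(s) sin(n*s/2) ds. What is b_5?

b_5 = 1/pi ∫_0^{2*pi} (4*s - 4) sin(5*s/2) ds.
Integrating by parts (boundary term plus one more integral), an antiderivative of (4*s - 4) sin(5*s/2) is -8*s*cos(5*s/2)/5 + 16*sin(5*s/2)/25 + 8*cos(5*s/2)/5; evaluating from 0 to 2*pi: ∫_{0}^{2*pi} (4*s - 4) sin(5*s/2) ds = (-8/5 + 16*pi/5) - (8/5) = -16/5 + 16*pi/5.
Hence b_5 = (1/pi)·(-16/5 + 16*pi/5) = 16*(-1 + pi)/(5*pi).

16*(-1 + pi)/(5*pi)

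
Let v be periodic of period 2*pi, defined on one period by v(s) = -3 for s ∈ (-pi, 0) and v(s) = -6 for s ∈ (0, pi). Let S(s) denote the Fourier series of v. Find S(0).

At s = 0 the one-sided limits are v(0^-) = -3 and v(0^+) = -6.
By Dirichlet's theorem the series converges to their average, [(-3) + (-6)]/2 = -9/2.

-9/2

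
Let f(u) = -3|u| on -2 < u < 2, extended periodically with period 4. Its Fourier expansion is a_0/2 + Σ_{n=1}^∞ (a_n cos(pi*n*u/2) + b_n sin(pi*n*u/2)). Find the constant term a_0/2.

a_0 = 1/2 ∫_{-2}^{2} f(u) du = 1/2 · (-12) = -6.
So the constant term a_0/2 = -3.

-3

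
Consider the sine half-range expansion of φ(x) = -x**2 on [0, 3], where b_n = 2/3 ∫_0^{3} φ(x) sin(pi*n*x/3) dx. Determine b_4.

b_4 = 2/3 ∫_0^{3} (-x**2) sin(4*pi*x/3) dx.
Integrating by parts twice (tabular method), an antiderivative of (-x**2) sin(4*pi*x/3) is 3*x**2*cos(4*pi*x/3)/(4*pi) - 9*x*sin(4*pi*x/3)/(8*pi**2) - 27*cos(4*pi*x/3)/(32*pi**3); evaluating from 0 to 3: ∫_{0}^{3} (-x**2) sin(4*pi*x/3) dx = (27*(-1 + 8*pi**2)/(32*pi**3)) - (-27/(32*pi**3)) = 27/(4*pi).
Hence b_4 = (2/3)·(27/(4*pi)) = 9/(2*pi).

9/(2*pi)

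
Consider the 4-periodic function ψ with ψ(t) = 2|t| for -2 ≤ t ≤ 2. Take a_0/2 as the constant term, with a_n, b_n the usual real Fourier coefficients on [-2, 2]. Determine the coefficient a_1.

-16/pi**2

a_1 = 1/2 ∫_{-2}^{2} ψ(t) cos(pi*t/2) dt.
ψ is even and cos(pi*t/2) is even, so the integrand is even and a_1 = ∫_0^{2} ψ(t) cos(pi*t/2) dt.
Integrating by parts (boundary term plus one more integral), an antiderivative of (2*t) cos(pi*t/2) is 4*t*sin(pi*t/2)/pi + 8*cos(pi*t/2)/pi**2; evaluating from 0 to 2: ∫_{0}^{2} (2*t) cos(pi*t/2) dt = (-8/pi**2) - (8/pi**2) = -16/pi**2.
Hence a_1 = -16/pi**2.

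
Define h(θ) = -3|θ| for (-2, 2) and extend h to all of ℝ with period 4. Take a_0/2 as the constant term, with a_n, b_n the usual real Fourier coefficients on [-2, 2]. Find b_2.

0

b_2 = 1/2 ∫_{-2}^{2} h(θ) sin(pi*θ) dθ.
h is even and sin(pi*θ) is odd, so the integrand is odd over a symmetric interval and the integral vanishes.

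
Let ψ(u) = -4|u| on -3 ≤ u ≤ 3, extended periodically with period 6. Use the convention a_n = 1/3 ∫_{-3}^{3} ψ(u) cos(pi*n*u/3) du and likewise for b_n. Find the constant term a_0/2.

a_0 = 1/3 ∫_{-3}^{3} ψ(u) du = 1/3 · (-36) = -12.
So the constant term a_0/2 = -6.

-6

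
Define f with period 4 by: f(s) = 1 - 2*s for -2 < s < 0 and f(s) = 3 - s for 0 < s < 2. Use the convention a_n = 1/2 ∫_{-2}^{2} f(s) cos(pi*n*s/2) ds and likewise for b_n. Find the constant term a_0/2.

a_0 = 1/2 ∫_{-2}^{2} f(s) ds = 1/2 · (10) = 5.
So the constant term a_0/2 = 5/2.

5/2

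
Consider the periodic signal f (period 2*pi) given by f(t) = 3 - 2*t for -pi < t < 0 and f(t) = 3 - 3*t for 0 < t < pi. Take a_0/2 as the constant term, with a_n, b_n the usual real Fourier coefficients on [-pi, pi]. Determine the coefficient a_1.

a_1 = 1/pi ∫_{-pi}^{pi} f(t) cos(t) dt.
Split the integral at the breakpoints.
Integrating by parts (boundary term plus one more integral), an antiderivative of (3 - 2*t) cos(t) is -2*t*sin(t) + 3*sin(t) - 2*cos(t); evaluating from -pi to 0: ∫_{-pi}^{0} (3 - 2*t) cos(t) dt = (-2) - (2) = -4.
Integrating by parts (boundary term plus one more integral), an antiderivative of (3 - 3*t) cos(t) is -3*t*sin(t) + 3*sin(t) - 3*cos(t); evaluating from 0 to pi: ∫_{0}^{pi} (3 - 3*t) cos(t) dt = (3) - (-3) = 6.
Summing the pieces and multiplying by (1/pi) gives a_1 = 2/pi.

2/pi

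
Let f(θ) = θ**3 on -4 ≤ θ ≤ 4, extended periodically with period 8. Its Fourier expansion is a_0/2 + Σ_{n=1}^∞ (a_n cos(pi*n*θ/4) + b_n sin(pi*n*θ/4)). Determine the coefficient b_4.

-32/pi + 12/pi**3

b_4 = 1/4 ∫_{-4}^{4} f(θ) sin(pi*θ) dθ.
f is odd and sin(pi*θ) is odd, so the integrand is even and b_4 = 1/2 ∫_0^{4} f(θ) sin(pi*θ) dθ.
Integrating by parts three times (tabular method), an antiderivative of (θ**3) sin(pi*θ) is -θ**3*cos(pi*θ)/pi + 3*θ**2*sin(pi*θ)/pi**2 + 6*θ*cos(pi*θ)/pi**3 - 6*sin(pi*θ)/pi**4; evaluating from 0 to 4: ∫_{0}^{4} (θ**3) sin(pi*θ) dθ = (-64/pi + 24/pi**3) - (0) = -64/pi + 24/pi**3.
Hence b_4 = (1/2)·(-64/pi + 24/pi**3) = -32/pi + 12/pi**3.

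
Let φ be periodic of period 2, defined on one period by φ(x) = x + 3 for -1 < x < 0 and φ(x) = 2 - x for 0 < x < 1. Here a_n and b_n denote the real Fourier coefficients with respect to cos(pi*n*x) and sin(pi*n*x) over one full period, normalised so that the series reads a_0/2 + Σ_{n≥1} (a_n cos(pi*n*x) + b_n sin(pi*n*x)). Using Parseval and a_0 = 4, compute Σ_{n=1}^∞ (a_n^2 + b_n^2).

Parseval: a_0^2/2 + Σ_{n≥1} (a_n^2+b_n^2) = ∫_{-1}^{1} φ(x)^2 dx = 26/3.
Subtract a_0^2/2 = 8: Σ (a_n^2+b_n^2) = 2/3.

2/3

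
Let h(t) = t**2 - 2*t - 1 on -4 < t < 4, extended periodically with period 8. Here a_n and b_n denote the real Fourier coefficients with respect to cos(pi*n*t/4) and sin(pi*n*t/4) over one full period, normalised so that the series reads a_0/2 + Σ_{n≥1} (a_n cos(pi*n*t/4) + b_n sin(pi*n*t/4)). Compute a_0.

26/3

a_0 = 1/4 ∫_{-4}^{4} h(t) dt = 1/4 · (104/3) = 26/3.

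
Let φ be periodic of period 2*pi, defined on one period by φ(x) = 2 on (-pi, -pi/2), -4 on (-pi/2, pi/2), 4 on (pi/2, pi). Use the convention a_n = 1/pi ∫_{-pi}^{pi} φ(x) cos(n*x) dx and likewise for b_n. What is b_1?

b_1 = 1/pi ∫_{-pi}^{pi} φ(x) sin(x) dx.
Split the integral at the breakpoints.
Directly, an antiderivative of (2) sin(x) is -2*cos(x); evaluating from -pi to -pi/2: ∫_{-pi}^{-pi/2} (2) sin(x) dx = (0) - (2) = -2.
Directly, an antiderivative of (-4) sin(x) is 4*cos(x); evaluating from -pi/2 to pi/2: ∫_{-pi/2}^{pi/2} (-4) sin(x) dx = (0) - (0) = 0.
Directly, an antiderivative of (4) sin(x) is -4*cos(x); evaluating from pi/2 to pi: ∫_{pi/2}^{pi} (4) sin(x) dx = (4) - (0) = 4.
Summing the pieces and multiplying by (1/pi) gives b_1 = 2/pi.

2/pi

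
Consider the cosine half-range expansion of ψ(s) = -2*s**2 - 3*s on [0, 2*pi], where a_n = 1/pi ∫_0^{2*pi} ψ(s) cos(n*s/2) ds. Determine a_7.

a_7 = 1/pi ∫_0^{2*pi} (-2*s**2 - 3*s) cos(7*s/2) ds.
Integrating by parts twice (tabular method), an antiderivative of (-2*s**2 - 3*s) cos(7*s/2) is -4*s**2*sin(7*s/2)/7 - 6*s*sin(7*s/2)/7 - 16*s*cos(7*s/2)/49 + 32*sin(7*s/2)/343 - 12*cos(7*s/2)/49; evaluating from 0 to 2*pi: ∫_{0}^{2*pi} (-2*s**2 - 3*s) cos(7*s/2) ds = (12/49 + 32*pi/49) - (-12/49) = 24/49 + 32*pi/49.
Hence a_7 = (1/pi)·(24/49 + 32*pi/49) = 8*(3 + 4*pi)/(49*pi).

8*(3 + 4*pi)/(49*pi)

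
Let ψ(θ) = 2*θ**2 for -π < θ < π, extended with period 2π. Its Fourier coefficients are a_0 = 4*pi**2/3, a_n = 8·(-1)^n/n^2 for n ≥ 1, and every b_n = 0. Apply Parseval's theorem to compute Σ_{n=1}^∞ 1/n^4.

Parseval: a_0^2/2 + Σ a_n^2 = (1/π) ∫_{-π}^{π} ψ(θ)^2 dθ = 8*pi**4/5.
Subtract a_0^2/2 = 8*pi**4/9: Σ a_n^2 = 32*pi**4/45.
Since a_n^2 = 64/n^4, Σ 1/n^4 = pi**4/90.

pi**4/90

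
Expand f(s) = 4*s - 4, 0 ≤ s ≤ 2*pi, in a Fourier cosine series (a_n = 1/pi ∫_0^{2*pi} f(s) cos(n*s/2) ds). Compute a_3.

-32/(9*pi)

a_3 = 1/pi ∫_0^{2*pi} (4*s - 4) cos(3*s/2) ds.
Integrating by parts (boundary term plus one more integral), an antiderivative of (4*s - 4) cos(3*s/2) is 8*s*sin(3*s/2)/3 - 8*sin(3*s/2)/3 + 16*cos(3*s/2)/9; evaluating from 0 to 2*pi: ∫_{0}^{2*pi} (4*s - 4) cos(3*s/2) ds = (-16/9) - (16/9) = -32/9.
Hence a_3 = (1/pi)·(-32/9) = -32/(9*pi).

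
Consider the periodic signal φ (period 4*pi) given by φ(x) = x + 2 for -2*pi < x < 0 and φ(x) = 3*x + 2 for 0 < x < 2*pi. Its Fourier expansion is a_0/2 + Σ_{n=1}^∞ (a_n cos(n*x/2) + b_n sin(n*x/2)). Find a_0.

4 + 2*pi

a_0 = (1/(2*pi)) ∫_{-2*pi}^{2*pi} φ(x) dx = (1/(2*pi)) · (4*pi*(2 + pi)) = 4 + 2*pi.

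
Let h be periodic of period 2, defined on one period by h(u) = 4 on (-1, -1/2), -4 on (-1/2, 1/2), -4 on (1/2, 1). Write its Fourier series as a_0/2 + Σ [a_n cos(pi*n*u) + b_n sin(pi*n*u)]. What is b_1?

b_1 = ∫_{-1}^{1} h(u) sin(pi*u) du.
Split the integral at the breakpoints.
Directly, an antiderivative of (4) sin(pi*u) is -4*cos(pi*u)/pi; evaluating from -1 to -1/2: ∫_{-1}^{-1/2} (4) sin(pi*u) du = (0) - (4/pi) = -4/pi.
Directly, an antiderivative of (-4) sin(pi*u) is 4*cos(pi*u)/pi; evaluating from -1/2 to 1/2: ∫_{-1/2}^{1/2} (-4) sin(pi*u) du = (0) - (0) = 0.
Directly, an antiderivative of (-4) sin(pi*u) is 4*cos(pi*u)/pi; evaluating from 1/2 to 1: ∫_{1/2}^{1} (-4) sin(pi*u) du = (-4/pi) - (0) = -4/pi.
Summing the pieces gives b_1 = -8/pi.

-8/pi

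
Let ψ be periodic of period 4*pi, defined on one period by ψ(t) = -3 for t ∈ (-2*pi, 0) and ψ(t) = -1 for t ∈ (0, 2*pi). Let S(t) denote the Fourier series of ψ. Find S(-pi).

-3

ψ is continuous at t = -pi with value -3, so the series converges to -3 there.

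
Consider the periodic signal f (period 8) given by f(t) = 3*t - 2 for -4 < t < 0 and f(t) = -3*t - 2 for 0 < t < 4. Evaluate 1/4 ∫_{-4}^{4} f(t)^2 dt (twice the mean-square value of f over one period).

1/4 ∫_{-4}^{4} f(t)^2 dt = 1/4 · (608) = 152.

152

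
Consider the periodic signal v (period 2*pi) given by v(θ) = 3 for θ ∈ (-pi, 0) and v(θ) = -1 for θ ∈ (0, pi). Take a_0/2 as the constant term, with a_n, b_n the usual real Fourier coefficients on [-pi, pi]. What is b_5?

-8/(5*pi)

b_5 = 1/pi ∫_{-pi}^{pi} v(θ) sin(5*θ) dθ.
Split the integral at the breakpoints.
Directly, an antiderivative of (3) sin(5*θ) is -3*cos(5*θ)/5; evaluating from -pi to 0: ∫_{-pi}^{0} (3) sin(5*θ) dθ = (-3/5) - (3/5) = -6/5.
Directly, an antiderivative of (-1) sin(5*θ) is cos(5*θ)/5; evaluating from 0 to pi: ∫_{0}^{pi} (-1) sin(5*θ) dθ = (-1/5) - (1/5) = -2/5.
Summing the pieces and multiplying by (1/pi) gives b_5 = -8/(5*pi).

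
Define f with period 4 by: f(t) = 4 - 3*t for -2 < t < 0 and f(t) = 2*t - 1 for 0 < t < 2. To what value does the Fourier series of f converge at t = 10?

t = 10 differs from t = 2 by 2 full period(s), and the series is 4-periodic.
At t = 2 the one-sided limits are f(2^-) = 3 and f(2^+) = 10.
By Dirichlet's theorem the series converges to their average, [(3) + (10)]/2 = 13/2.

13/2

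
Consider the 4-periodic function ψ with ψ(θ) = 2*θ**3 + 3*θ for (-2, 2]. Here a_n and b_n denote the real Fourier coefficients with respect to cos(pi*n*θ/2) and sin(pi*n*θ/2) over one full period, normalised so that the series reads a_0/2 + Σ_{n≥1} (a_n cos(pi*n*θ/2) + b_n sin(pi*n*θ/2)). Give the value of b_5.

b_5 = 1/2 ∫_{-2}^{2} ψ(θ) sin(5*pi*θ/2) dθ.
ψ is odd and sin(5*pi*θ/2) is odd, so the integrand is even and b_5 = ∫_0^{2} ψ(θ) sin(5*pi*θ/2) dθ.
Integrating by parts three times (tabular method), an antiderivative of (2*θ**3 + 3*θ) sin(5*pi*θ/2) is -4*θ**3*cos(5*pi*θ/2)/(5*pi) + 24*θ**2*sin(5*pi*θ/2)/(25*pi**2) - 6*θ*cos(5*pi*θ/2)/(5*pi) + 96*θ*cos(5*pi*θ/2)/(125*pi**3) - 192*sin(5*pi*θ/2)/(625*pi**4) + 12*sin(5*pi*θ/2)/(25*pi**2); evaluating from 0 to 2: ∫_{0}^{2} (2*θ**3 + 3*θ) sin(5*pi*θ/2) dθ = (4*(-48 + 275*pi**2)/(125*pi**3)) - (0) = 4*(-48 + 275*pi**2)/(125*pi**3).
Hence b_5 = 4*(-48 + 275*pi**2)/(125*pi**3).

4*(-48 + 275*pi**2)/(125*pi**3)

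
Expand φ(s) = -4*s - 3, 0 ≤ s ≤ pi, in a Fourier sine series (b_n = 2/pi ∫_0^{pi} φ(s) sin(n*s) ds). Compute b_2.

b_2 = 2/pi ∫_0^{pi} (-4*s - 3) sin(2*s) ds.
Integrating by parts (boundary term plus one more integral), an antiderivative of (-4*s - 3) sin(2*s) is 2*s*cos(2*s) - sin(2*s) + 3*cos(2*s)/2; evaluating from 0 to pi: ∫_{0}^{pi} (-4*s - 3) sin(2*s) ds = (3/2 + 2*pi) - (3/2) = 2*pi.
Hence b_2 = (2/pi)·(2*pi) = 4.

4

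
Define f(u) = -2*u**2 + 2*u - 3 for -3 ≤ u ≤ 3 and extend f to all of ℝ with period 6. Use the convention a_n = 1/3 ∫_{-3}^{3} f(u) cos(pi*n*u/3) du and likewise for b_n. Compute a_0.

-18

a_0 = 1/3 ∫_{-3}^{3} f(u) du = 1/3 · (-54) = -18.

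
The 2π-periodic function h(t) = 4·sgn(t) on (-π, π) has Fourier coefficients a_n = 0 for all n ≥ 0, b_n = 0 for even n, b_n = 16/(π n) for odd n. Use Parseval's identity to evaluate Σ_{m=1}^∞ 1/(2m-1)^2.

pi**2/8

Parseval: Σ b_n^2 = (1/π) ∫_{-π}^{π} h(t)^2 dt = 32.
Only odd n contribute, with b_n^2 = 256/(π^2 n^2), so Σ_{m≥1} 1/(2m-1)^2 = π^2·(32)/256 = pi**2/8.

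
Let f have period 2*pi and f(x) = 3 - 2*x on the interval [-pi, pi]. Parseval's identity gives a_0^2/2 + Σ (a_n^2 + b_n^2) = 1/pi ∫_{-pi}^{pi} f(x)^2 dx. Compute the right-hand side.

18 + 8*pi**2/3

1/pi ∫_{-pi}^{pi} f(x)^2 dx = 1/pi · (18*pi + 8*pi**3/3) = 18 + 8*pi**2/3.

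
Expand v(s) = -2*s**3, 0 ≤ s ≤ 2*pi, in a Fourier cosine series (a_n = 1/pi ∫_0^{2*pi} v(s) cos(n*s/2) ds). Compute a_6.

a_6 = 1/pi ∫_0^{2*pi} (-2*s**3) cos(3*s) ds.
Integrating by parts three times (tabular method), an antiderivative of (-2*s**3) cos(3*s) is -2*s**3*sin(3*s)/3 - 2*s**2*cos(3*s)/3 + 4*s*sin(3*s)/9 + 4*cos(3*s)/27; evaluating from 0 to 2*pi: ∫_{0}^{2*pi} (-2*s**3) cos(3*s) ds = (4/27 - 8*pi**2/3) - (4/27) = -8*pi**2/3.
Hence a_6 = (1/pi)·(-8*pi**2/3) = -8*pi/3.

-8*pi/3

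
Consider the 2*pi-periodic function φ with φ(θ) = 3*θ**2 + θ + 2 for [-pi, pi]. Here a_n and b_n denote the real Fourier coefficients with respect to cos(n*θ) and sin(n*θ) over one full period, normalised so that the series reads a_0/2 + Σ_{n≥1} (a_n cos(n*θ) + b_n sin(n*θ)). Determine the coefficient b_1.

2

b_1 = 1/pi ∫_{-pi}^{pi} φ(θ) sin(θ) dθ.
Integrating by parts twice (tabular method), an antiderivative of (3*θ**2 + θ + 2) sin(θ) is -3*θ**2*cos(θ) + 6*θ*sin(θ) - θ*cos(θ) + sin(θ) + 4*cos(θ); evaluating from -pi to pi: ∫_{-pi}^{pi} (3*θ**2 + θ + 2) sin(θ) dθ = (-4 + pi + 3*pi**2) - (-4 - pi + 3*pi**2) = 2*pi.
Hence b_1 = (1/pi)·(2*pi) = 2.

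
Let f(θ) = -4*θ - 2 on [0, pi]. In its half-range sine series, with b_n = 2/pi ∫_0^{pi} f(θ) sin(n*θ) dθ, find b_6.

b_6 = 2/pi ∫_0^{pi} (-4*θ - 2) sin(6*θ) dθ.
Integrating by parts (boundary term plus one more integral), an antiderivative of (-4*θ - 2) sin(6*θ) is 2*θ*cos(6*θ)/3 - sin(6*θ)/9 + cos(6*θ)/3; evaluating from 0 to pi: ∫_{0}^{pi} (-4*θ - 2) sin(6*θ) dθ = (1/3 + 2*pi/3) - (1/3) = 2*pi/3.
Hence b_6 = (2/pi)·(2*pi/3) = 4/3.

4/3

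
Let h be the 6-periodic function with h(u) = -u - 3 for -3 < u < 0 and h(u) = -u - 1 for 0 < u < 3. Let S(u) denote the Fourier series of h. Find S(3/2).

-5/2

h is continuous at u = 3/2 with value -5/2, so the series converges to -5/2 there.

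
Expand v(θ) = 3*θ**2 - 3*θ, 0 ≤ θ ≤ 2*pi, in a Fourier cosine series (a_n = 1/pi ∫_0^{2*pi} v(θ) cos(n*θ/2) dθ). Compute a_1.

a_1 = 1/pi ∫_0^{2*pi} (3*θ**2 - 3*θ) cos(θ/2) dθ.
Integrating by parts twice (tabular method), an antiderivative of (3*θ**2 - 3*θ) cos(θ/2) is 6*θ**2*sin(θ/2) - 6*θ*sin(θ/2) + 24*θ*cos(θ/2) - 48*sin(θ/2) - 12*cos(θ/2); evaluating from 0 to 2*pi: ∫_{0}^{2*pi} (3*θ**2 - 3*θ) cos(θ/2) dθ = (12 - 48*pi) - (-12) = 24 - 48*pi.
Hence a_1 = (1/pi)·(24 - 48*pi) = -48 + 24/pi.

-48 + 24/pi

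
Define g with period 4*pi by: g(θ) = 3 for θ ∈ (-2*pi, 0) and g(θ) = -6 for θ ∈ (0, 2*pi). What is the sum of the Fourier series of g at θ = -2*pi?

-3/2

At θ = -2*pi the one-sided limits are g(-2*pi^-) = -6 and g(-2*pi^+) = 3.
By Dirichlet's theorem the series converges to their average, [(-6) + (3)]/2 = -3/2.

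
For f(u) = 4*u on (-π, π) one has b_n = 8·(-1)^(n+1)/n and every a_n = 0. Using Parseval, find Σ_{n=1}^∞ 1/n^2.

Parseval: Σ b_n^2 = (1/π) ∫_{-π}^{π} f(u)^2 du = 32*pi**2/3.
Σ b_n^2 = Σ 64/n^2, so Σ 1/n^2 = (32*pi**2/3)/64 = pi**2/6.

pi**2/6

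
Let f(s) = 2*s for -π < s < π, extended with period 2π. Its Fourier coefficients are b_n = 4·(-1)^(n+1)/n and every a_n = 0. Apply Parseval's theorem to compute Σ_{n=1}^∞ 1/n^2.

pi**2/6

Parseval: Σ b_n^2 = (1/π) ∫_{-π}^{π} f(s)^2 ds = 8*pi**2/3.
Σ b_n^2 = Σ 16/n^2, so Σ 1/n^2 = (8*pi**2/3)/16 = pi**2/6.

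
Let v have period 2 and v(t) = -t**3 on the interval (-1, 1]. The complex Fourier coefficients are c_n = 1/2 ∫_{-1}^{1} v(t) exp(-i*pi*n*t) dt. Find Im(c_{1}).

(-6 + pi**2)/pi**3

Since v is real-valued, Im(c_{1}) = -1/2 ∫_{-1}^{1} v(t) sin(pi*t) dt = -b_{1}/2.
v is odd and sin(pi*t) is odd, so the integrand is even: ∫_{-1}^{1} v(t) sin(pi*t) dt = 2∫_0^{1} v(t) sin(pi*t) dt.
Integrating by parts three times (tabular method), an antiderivative of (-t**3) sin(pi*t) is t**3*cos(pi*t)/pi - 3*t**2*sin(pi*t)/pi**2 - 6*t*cos(pi*t)/pi**3 + 6*sin(pi*t)/pi**4; evaluating from 0 to 1: ∫_{0}^{1} (-t**3) sin(pi*t) dt = ((6 - pi**2)/pi**3) - (0) = (6 - pi**2)/pi**3.
So ∫_{-1}^{1} v(t) sin(pi*t) dt = -2/pi + 12/pi**3.
Hence Im(c_{1}) = (-1/2)·(-2/pi + 12/pi**3) = (-6 + pi**2)/pi**3.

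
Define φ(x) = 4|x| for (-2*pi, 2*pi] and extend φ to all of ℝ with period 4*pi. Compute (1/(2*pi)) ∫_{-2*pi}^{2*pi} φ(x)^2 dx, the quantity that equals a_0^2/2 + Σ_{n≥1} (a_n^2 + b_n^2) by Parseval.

128*pi**2/3

(1/(2*pi)) ∫_{-2*pi}^{2*pi} φ(x)^2 dx = (1/(2*pi)) · (256*pi**3/3) = 128*pi**2/3.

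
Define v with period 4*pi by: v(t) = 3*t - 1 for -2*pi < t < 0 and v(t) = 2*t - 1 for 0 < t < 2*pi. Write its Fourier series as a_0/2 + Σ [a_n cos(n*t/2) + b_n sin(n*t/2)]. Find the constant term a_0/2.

-pi/2 - 1

a_0 = (1/(2*pi)) ∫_{-2*pi}^{2*pi} v(t) dt = (1/(2*pi)) · (-2*pi*(2 + pi)) = -pi - 2.
So the constant term a_0/2 = -pi/2 - 1.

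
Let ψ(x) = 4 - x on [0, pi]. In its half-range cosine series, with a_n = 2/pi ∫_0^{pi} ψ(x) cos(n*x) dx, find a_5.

a_5 = 2/pi ∫_0^{pi} (4 - x) cos(5*x) dx.
Integrating by parts (boundary term plus one more integral), an antiderivative of (4 - x) cos(5*x) is -x*sin(5*x)/5 + 4*sin(5*x)/5 - cos(5*x)/25; evaluating from 0 to pi: ∫_{0}^{pi} (4 - x) cos(5*x) dx = (1/25) - (-1/25) = 2/25.
Hence a_5 = (2/pi)·(2/25) = 4/(25*pi).

4/(25*pi)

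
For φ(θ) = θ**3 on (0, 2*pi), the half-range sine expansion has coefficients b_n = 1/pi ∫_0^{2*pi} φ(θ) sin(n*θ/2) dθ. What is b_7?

b_7 = 1/pi ∫_0^{2*pi} (θ**3) sin(7*θ/2) dθ.
Integrating by parts three times (tabular method), an antiderivative of (θ**3) sin(7*θ/2) is -2*θ**3*cos(7*θ/2)/7 + 12*θ**2*sin(7*θ/2)/49 + 48*θ*cos(7*θ/2)/343 - 96*sin(7*θ/2)/2401; evaluating from 0 to 2*pi: ∫_{0}^{2*pi} (θ**3) sin(7*θ/2) dθ = (16*pi*(-6 + 49*pi**2)/343) - (0) = 16*pi*(-6 + 49*pi**2)/343.
Hence b_7 = (1/pi)·(16*pi*(-6 + 49*pi**2)/343) = -96/343 + 16*pi**2/7.

-96/343 + 16*pi**2/7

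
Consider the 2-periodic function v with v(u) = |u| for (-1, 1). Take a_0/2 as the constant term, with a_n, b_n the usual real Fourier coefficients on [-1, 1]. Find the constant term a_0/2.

a_0 = ∫_{-1}^{1} v(u) du = 1.
So the constant term a_0/2 = 1/2.

1/2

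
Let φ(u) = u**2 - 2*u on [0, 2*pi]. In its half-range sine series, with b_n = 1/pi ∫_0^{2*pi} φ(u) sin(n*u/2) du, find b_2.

4 - 4*pi

b_2 = 1/pi ∫_0^{2*pi} (u**2 - 2*u) sin(u) du.
Integrating by parts twice (tabular method), an antiderivative of (u**2 - 2*u) sin(u) is -u**2*cos(u) + 2*u*sin(u) + 2*u*cos(u) - 2*sin(u) + 2*cos(u); evaluating from 0 to 2*pi: ∫_{0}^{2*pi} (u**2 - 2*u) sin(u) du = (-4*pi**2 + 2 + 4*pi) - (2) = 4*pi*(1 - pi).
Hence b_2 = (1/pi)·(4*pi*(1 - pi)) = 4 - 4*pi.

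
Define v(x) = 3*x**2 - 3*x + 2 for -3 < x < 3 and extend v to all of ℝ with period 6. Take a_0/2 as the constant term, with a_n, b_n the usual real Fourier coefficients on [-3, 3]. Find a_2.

a_2 = 1/3 ∫_{-3}^{3} v(x) cos(2*pi*x/3) dx.
Integrating by parts twice (tabular method), an antiderivative of (3*x**2 - 3*x + 2) cos(2*pi*x/3) is 9*x**2*sin(2*pi*x/3)/(2*pi) - 9*x*sin(2*pi*x/3)/(2*pi) + 27*x*cos(2*pi*x/3)/(2*pi**2) - 81*sin(2*pi*x/3)/(4*pi**3) + 3*sin(2*pi*x/3)/pi - 27*cos(2*pi*x/3)/(4*pi**2); evaluating from -3 to 3: ∫_{-3}^{3} (3*x**2 - 3*x + 2) cos(2*pi*x/3) dx = (135/(4*pi**2)) - (-189/(4*pi**2)) = 81/pi**2.
Hence a_2 = (1/3)·(81/pi**2) = 27/pi**2.

27/pi**2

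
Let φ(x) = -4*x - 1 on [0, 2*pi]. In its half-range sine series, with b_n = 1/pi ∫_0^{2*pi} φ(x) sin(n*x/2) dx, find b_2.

8

b_2 = 1/pi ∫_0^{2*pi} (-4*x - 1) sin(x) dx.
Integrating by parts (boundary term plus one more integral), an antiderivative of (-4*x - 1) sin(x) is 4*x*cos(x) - 4*sin(x) + cos(x); evaluating from 0 to 2*pi: ∫_{0}^{2*pi} (-4*x - 1) sin(x) dx = (1 + 8*pi) - (1) = 8*pi.
Hence b_2 = (1/pi)·(8*pi) = 8.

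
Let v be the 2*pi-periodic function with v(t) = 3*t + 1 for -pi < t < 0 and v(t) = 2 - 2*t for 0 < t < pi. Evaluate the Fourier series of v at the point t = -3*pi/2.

t = -3*pi/2 differs from t = pi/2 by -1 full period(s), and the series is 2*pi-periodic.
v is continuous at t = pi/2 with value 2 - pi, so the series converges to 2 - pi there.

2 - pi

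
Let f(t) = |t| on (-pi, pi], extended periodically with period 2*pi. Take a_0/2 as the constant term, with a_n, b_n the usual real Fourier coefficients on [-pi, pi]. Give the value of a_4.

a_4 = 1/pi ∫_{-pi}^{pi} f(t) cos(4*t) dt.
f is even and cos(4*t) is even, so the integrand is even and a_4 = 2/pi ∫_0^{pi} f(t) cos(4*t) dt.
Integrating by parts (boundary term plus one more integral), an antiderivative of (t) cos(4*t) is t*sin(4*t)/4 + cos(4*t)/16; evaluating from 0 to pi: ∫_{0}^{pi} (t) cos(4*t) dt = (1/16) - (1/16) = 0.
Hence a_4 = (2/pi)·(0) = 0.

0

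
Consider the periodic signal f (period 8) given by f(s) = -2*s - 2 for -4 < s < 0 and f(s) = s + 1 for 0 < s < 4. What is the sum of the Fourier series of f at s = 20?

11/2

s = 20 differs from s = 4 by 2 full period(s), and the series is 8-periodic.
At s = 4 the one-sided limits are f(4^-) = 5 and f(4^+) = 6.
By Dirichlet's theorem the series converges to their average, [(5) + (6)]/2 = 11/2.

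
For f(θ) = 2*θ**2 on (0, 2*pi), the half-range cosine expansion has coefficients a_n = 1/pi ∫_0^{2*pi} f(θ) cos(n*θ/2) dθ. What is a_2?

8

a_2 = 1/pi ∫_0^{2*pi} (2*θ**2) cos(θ) dθ.
Integrating by parts twice (tabular method), an antiderivative of (2*θ**2) cos(θ) is 2*θ**2*sin(θ) + 4*θ*cos(θ) - 4*sin(θ); evaluating from 0 to 2*pi: ∫_{0}^{2*pi} (2*θ**2) cos(θ) dθ = (8*pi) - (0) = 8*pi.
Hence a_2 = (1/pi)·(8*pi) = 8.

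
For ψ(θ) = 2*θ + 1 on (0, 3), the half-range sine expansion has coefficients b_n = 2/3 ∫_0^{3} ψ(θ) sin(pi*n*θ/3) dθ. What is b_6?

b_6 = 2/3 ∫_0^{3} (2*θ + 1) sin(2*pi*θ) dθ.
Integrating by parts (boundary term plus one more integral), an antiderivative of (2*θ + 1) sin(2*pi*θ) is -θ*cos(2*pi*θ)/pi + sin(2*pi*θ)/(2*pi**2) - cos(2*pi*θ)/(2*pi); evaluating from 0 to 3: ∫_{0}^{3} (2*θ + 1) sin(2*pi*θ) dθ = (-7/(2*pi)) - (-1/(2*pi)) = -3/pi.
Hence b_6 = (2/3)·(-3/pi) = -2/pi.

-2/pi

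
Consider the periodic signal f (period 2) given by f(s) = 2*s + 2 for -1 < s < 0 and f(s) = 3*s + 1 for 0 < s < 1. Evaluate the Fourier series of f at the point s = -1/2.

f is continuous at s = -1/2 with value 1, so the series converges to 1 there.

1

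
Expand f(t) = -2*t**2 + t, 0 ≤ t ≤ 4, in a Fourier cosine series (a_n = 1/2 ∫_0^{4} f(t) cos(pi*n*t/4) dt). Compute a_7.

16/(7*pi**2)

a_7 = 1/2 ∫_0^{4} (-2*t**2 + t) cos(7*pi*t/4) dt.
Integrating by parts twice (tabular method), an antiderivative of (-2*t**2 + t) cos(7*pi*t/4) is -8*t**2*sin(7*pi*t/4)/(7*pi) + 4*t*sin(7*pi*t/4)/(7*pi) - 64*t*cos(7*pi*t/4)/(49*pi**2) + 256*sin(7*pi*t/4)/(343*pi**3) + 16*cos(7*pi*t/4)/(49*pi**2); evaluating from 0 to 4: ∫_{0}^{4} (-2*t**2 + t) cos(7*pi*t/4) dt = (240/(49*pi**2)) - (16/(49*pi**2)) = 32/(7*pi**2).
Hence a_7 = (1/2)·(32/(7*pi**2)) = 16/(7*pi**2).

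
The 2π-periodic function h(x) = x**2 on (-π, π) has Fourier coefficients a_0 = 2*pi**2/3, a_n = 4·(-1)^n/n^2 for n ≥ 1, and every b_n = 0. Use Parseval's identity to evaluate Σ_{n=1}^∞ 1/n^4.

Parseval: a_0^2/2 + Σ a_n^2 = (1/π) ∫_{-π}^{π} h(x)^2 dx = 2*pi**4/5.
Subtract a_0^2/2 = 2*pi**4/9: Σ a_n^2 = 8*pi**4/45.
Since a_n^2 = 16/n^4, Σ 1/n^4 = pi**4/90.

pi**4/90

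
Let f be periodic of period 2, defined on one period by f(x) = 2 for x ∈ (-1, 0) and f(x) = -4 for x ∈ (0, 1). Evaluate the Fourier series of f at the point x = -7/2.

-4

x = -7/2 differs from x = 1/2 by -2 full period(s), and the series is 2-periodic.
f is continuous at x = 1/2 with value -4, so the series converges to -4 there.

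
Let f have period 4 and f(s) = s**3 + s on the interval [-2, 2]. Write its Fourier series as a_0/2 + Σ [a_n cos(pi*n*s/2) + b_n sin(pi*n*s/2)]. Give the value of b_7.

b_7 = 1/2 ∫_{-2}^{2} f(s) sin(7*pi*s/2) ds.
f is odd and sin(7*pi*s/2) is odd, so the integrand is even and b_7 = ∫_0^{2} f(s) sin(7*pi*s/2) ds.
Integrating by parts three times (tabular method), an antiderivative of (s**3 + s) sin(7*pi*s/2) is -2*s**3*cos(7*pi*s/2)/(7*pi) + 12*s**2*sin(7*pi*s/2)/(49*pi**2) - 2*s*cos(7*pi*s/2)/(7*pi) + 48*s*cos(7*pi*s/2)/(343*pi**3) - 96*sin(7*pi*s/2)/(2401*pi**4) + 4*sin(7*pi*s/2)/(49*pi**2); evaluating from 0 to 2: ∫_{0}^{2} (s**3 + s) sin(7*pi*s/2) ds = (4*(-24 + 245*pi**2)/(343*pi**3)) - (0) = 4*(-24 + 245*pi**2)/(343*pi**3).
Hence b_7 = 4*(-24 + 245*pi**2)/(343*pi**3).

4*(-24 + 245*pi**2)/(343*pi**3)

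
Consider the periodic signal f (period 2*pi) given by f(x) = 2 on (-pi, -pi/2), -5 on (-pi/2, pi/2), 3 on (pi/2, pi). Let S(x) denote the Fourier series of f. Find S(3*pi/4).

f is continuous at x = 3*pi/4 with value 3, so the series converges to 3 there.

3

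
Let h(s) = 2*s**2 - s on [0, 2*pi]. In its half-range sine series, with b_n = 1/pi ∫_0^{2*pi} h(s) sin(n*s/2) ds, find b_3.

b_3 = 1/pi ∫_0^{2*pi} (2*s**2 - s) sin(3*s/2) ds.
Integrating by parts twice (tabular method), an antiderivative of (2*s**2 - s) sin(3*s/2) is -4*s**2*cos(3*s/2)/3 + 16*s*sin(3*s/2)/9 + 2*s*cos(3*s/2)/3 - 4*sin(3*s/2)/9 + 32*cos(3*s/2)/27; evaluating from 0 to 2*pi: ∫_{0}^{2*pi} (2*s**2 - s) sin(3*s/2) ds = (-4*pi/3 - 32/27 + 16*pi**2/3) - (32/27) = -4*pi/3 - 64/27 + 16*pi**2/3.
Hence b_3 = (1/pi)·(-4*pi/3 - 64/27 + 16*pi**2/3) = 4*(-9*pi - 16 + 36*pi**2)/(27*pi).

4*(-9*pi - 16 + 36*pi**2)/(27*pi)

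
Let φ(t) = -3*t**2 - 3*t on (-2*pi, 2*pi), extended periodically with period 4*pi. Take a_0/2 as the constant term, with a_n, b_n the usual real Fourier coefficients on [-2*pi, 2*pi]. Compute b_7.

b_7 = (1/(2*pi)) ∫_{-2*pi}^{2*pi} φ(t) sin(7*t/2) dt.
Integrating by parts twice (tabular method), an antiderivative of (-3*t**2 - 3*t) sin(7*t/2) is 6*t**2*cos(7*t/2)/7 - 24*t*sin(7*t/2)/49 + 6*t*cos(7*t/2)/7 - 12*sin(7*t/2)/49 - 48*cos(7*t/2)/343; evaluating from -2*pi to 2*pi: ∫_{-2*pi}^{2*pi} (-3*t**2 - 3*t) sin(7*t/2) dt = (-24*pi**2/7 - 12*pi/7 + 48/343) - (-24*pi**2/7 + 48/343 + 12*pi/7) = -24*pi/7.
Hence b_7 = (1/(2*pi))·(-24*pi/7) = -12/7.

-12/7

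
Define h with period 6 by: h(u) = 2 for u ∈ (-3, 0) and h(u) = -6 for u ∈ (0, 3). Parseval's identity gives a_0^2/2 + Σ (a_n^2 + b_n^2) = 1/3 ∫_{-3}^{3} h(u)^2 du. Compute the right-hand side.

40

1/3 ∫_{-3}^{3} h(u)^2 du = 1/3 · (120) = 40.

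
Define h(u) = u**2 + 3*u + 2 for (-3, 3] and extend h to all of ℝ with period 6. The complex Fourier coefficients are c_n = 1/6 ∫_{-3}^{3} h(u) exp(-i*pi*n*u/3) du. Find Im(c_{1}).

Since h is real-valued, Im(c_{1}) = -1/6 ∫_{-3}^{3} h(u) sin(pi*u/3) du = -b_{1}/2.
Integrating by parts twice (tabular method), an antiderivative of (u**2 + 3*u + 2) sin(pi*u/3) is -3*u**2*cos(pi*u/3)/pi + 18*u*sin(pi*u/3)/pi**2 - 9*u*cos(pi*u/3)/pi + 27*sin(pi*u/3)/pi**2 - 6*cos(pi*u/3)/pi + 54*cos(pi*u/3)/pi**3; evaluating from -3 to 3: ∫_{-3}^{3} (u**2 + 3*u + 2) sin(pi*u/3) du = (-54/pi**3 + 60/pi) - (-54/pi**3 + 6/pi) = 54/pi.
Hence Im(c_{1}) = (-1/6)·(54/pi) = -9/pi.

-9/pi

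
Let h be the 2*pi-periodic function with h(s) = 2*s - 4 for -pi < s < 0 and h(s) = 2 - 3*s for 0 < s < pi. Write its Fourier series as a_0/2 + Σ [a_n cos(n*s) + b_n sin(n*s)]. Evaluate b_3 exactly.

b_3 = 1/pi ∫_{-pi}^{pi} h(s) sin(3*s) ds.
Split the integral at the breakpoints.
Integrating by parts (boundary term plus one more integral), an antiderivative of (2*s - 4) sin(3*s) is -2*s*cos(3*s)/3 + 2*sin(3*s)/9 + 4*cos(3*s)/3; evaluating from -pi to 0: ∫_{-pi}^{0} (2*s - 4) sin(3*s) ds = (4/3) - (-2*pi/3 - 4/3) = 2*pi/3 + 8/3.
Integrating by parts (boundary term plus one more integral), an antiderivative of (2 - 3*s) sin(3*s) is s*cos(3*s) - sin(3*s)/3 - 2*cos(3*s)/3; evaluating from 0 to pi: ∫_{0}^{pi} (2 - 3*s) sin(3*s) ds = (2/3 - pi) - (-2/3) = 4/3 - pi.
Summing the pieces and multiplying by (1/pi) gives b_3 = (12 - pi)/(3*pi).

(12 - pi)/(3*pi)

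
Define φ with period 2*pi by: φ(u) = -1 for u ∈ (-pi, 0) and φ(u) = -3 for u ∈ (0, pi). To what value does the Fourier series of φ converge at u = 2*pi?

u = 2*pi differs from u = 0 by 1 full period(s), and the series is 2*pi-periodic.
At u = 0 the one-sided limits are φ(0^-) = -1 and φ(0^+) = -3.
By Dirichlet's theorem the series converges to their average, [(-1) + (-3)]/2 = -2.

-2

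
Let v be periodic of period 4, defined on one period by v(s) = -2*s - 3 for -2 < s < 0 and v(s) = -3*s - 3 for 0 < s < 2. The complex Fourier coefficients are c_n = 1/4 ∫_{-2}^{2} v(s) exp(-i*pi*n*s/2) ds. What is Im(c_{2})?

-5/(2*pi)

Since v is real-valued, Im(c_{2}) = -1/4 ∫_{-2}^{2} v(s) sin(pi*s) ds = -b_{2}/2.
Split the integral at the breakpoints.
Integrating by parts (boundary term plus one more integral), an antiderivative of (-2*s - 3) sin(pi*s) is 2*s*cos(pi*s)/pi - 2*sin(pi*s)/pi**2 + 3*cos(pi*s)/pi; evaluating from -2 to 0: ∫_{-2}^{0} (-2*s - 3) sin(pi*s) ds = (3/pi) - (-1/pi) = 4/pi.
Integrating by parts (boundary term plus one more integral), an antiderivative of (-3*s - 3) sin(pi*s) is 3*s*cos(pi*s)/pi - 3*sin(pi*s)/pi**2 + 3*cos(pi*s)/pi; evaluating from 0 to 2: ∫_{0}^{2} (-3*s - 3) sin(pi*s) ds = (9/pi) - (3/pi) = 6/pi.
So ∫_{-2}^{2} v(s) sin(pi*s) ds = 10/pi.
Hence Im(c_{2}) = (-1/4)·(10/pi) = -5/(2*pi).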